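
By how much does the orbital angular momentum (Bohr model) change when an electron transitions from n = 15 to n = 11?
4.218e-34 J·s (or 4ℏ)

In the Bohr model, L_n = nℏ where ℏ = 1.05457e-34 J·s.

L_15 = 15ℏ = 1.58186e-33 J·s
L_11 = 11ℏ = 1.16003e-33 J·s

ΔL = L_15 - L_11 = (15 - 11)ℏ = 4ℏ
ΔL = 4 × 1.05457e-34 J·s = 4.218e-34 J·s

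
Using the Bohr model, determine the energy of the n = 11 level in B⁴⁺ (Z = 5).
-2.811 eV

For hydrogen-like ions, the energy levels scale with Z²:
E_n = -13.6057 Z² / n² eV

For B⁴⁺ (Z = 5) at n = 11:
E_11 = -13.6057 × 5² / 11²
E_11 = -13.6057 × 25 / 121
E_11 = -340.1425 / 121
E_11 = -2.811 eV

The energy is 25 times more negative than hydrogen at the same n due to the stronger nuclear charge.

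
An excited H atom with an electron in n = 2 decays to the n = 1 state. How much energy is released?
10.204 eV

The energy levels are E_n = -13.6057 eV / n².

Energy at n = 2: E_2 = -13.6057 / 2² = -3.401425 eV
Energy at n = 1: E_1 = -13.6057 / 1² = -13.605700 eV

For emission (electron falling to lower state), the photon energy is:
E_photon = E_2 - E_1 = |-3.401425 - (-13.605700)|
E_photon = 10.204 eV

This energy is carried away by the emitted photon.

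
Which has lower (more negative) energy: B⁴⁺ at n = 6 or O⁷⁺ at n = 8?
O⁷⁺ at n = 8 (E = -13.606 eV)

Using E_n = -13.6057 Z² / n² eV:

B⁴⁺ (Z = 5) at n = 6:
E = -13.6057 × 5² / 6² = -13.6057 × 25 / 36 = -9.448403 eV

O⁷⁺ (Z = 8) at n = 8:
E = -13.6057 × 8² / 8² = -13.6057 × 64 / 64 = -13.605700 eV

Since -13.605700 eV < -9.448403 eV,
O⁷⁺ at n = 8 is more tightly bound (requires more energy to ionize).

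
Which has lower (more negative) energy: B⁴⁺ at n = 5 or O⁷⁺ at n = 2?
O⁷⁺ at n = 2 (E = -217.691200 eV)

Using E_n = -13.6057 Z² / n² eV:

B⁴⁺ (Z = 5) at n = 5:
E = -13.6057 × 5² / 5² = -13.6057 × 25 / 25 = -13.605700000 eV

O⁷⁺ (Z = 8) at n = 2:
E = -13.6057 × 8² / 2² = -13.6057 × 64 / 4 = -217.691200000 eV

Since -217.691200000 eV < -13.605700000 eV,
O⁷⁺ at n = 2 is more tightly bound (requires more energy to ionize).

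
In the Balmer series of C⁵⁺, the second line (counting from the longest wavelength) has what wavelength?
13.500224 nm

The lines of a series are numbered from the longest wavelength (smallest ΔE) outward; the second line is the transition from n = n_f + 2 to n_f.
The Balmer series has all transitions ending at n_f = 2.

For C⁵⁺ (Z = 6), the second line (β-line) is the jump from n = 4 to n = 2:
E_4 = -13.6057 × 6² / 4² = -30.61282500 eV
E_2 = -13.6057 × 6² / 2² = -122.45130000 eV
ΔE = E_4 - E_2 = 91.83847500 eV

λ = hc/E = 1239.84 eV·nm / 91.83847500 eV
λ = 13.500224 nm

This is the β-line of the Balmer series in C⁵⁺.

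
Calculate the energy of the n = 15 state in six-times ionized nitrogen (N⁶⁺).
-2.96302 eV

For hydrogen-like ions, the energy levels scale with Z²:
E_n = -13.6057 Z² / n² eV

For N⁶⁺ (Z = 7) at n = 15:
E_15 = -13.6057 × 7² / 15²
E_15 = -13.6057 × 49 / 225
E_15 = -666.6793 / 225
E_15 = -2.96302 eV

The energy is 49 times more negative than hydrogen at the same n due to the stronger nuclear charge.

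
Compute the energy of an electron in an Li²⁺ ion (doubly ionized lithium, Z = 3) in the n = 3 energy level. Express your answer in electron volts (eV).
-13.605700 eV

The energy levels of a hydrogen-like atom are given by:
E_n = -13.6057 Z² / n² eV  (with Z = 3 for Li²⁺)

For n = 3:
E_3 = -13.6057 × 3² / 3²
E_3 = -13.6057 × 9 / 9
E_3 = -13.605700 eV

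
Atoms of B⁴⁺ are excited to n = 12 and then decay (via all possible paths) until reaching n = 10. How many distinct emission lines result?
3

The electron can occupy levels n = 10, 11, ..., 12 during de-excitation — that is m = 12 - 10 + 1 = 3 distinct levels.

The number of distinct spectral lines equals the number of ways to choose 2 of these m levels (each pair gives one possible emission transition):

Number of lines = m(m-1)/2 = 3×2/2 = 3

These correspond to all possible transitions between the 3 levels:
12 → 11, 12 → 10, 11 → 10

Each transition produces a photon with a unique energy (and thus wavelength). This count does not depend on Z.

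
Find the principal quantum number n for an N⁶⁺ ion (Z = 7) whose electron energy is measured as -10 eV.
n = 8

The exact energy levels follow E_n = -13.6057 Z² / n² eV with Z = 7.

The measured value (-10 eV) is reported to only 2 significant figures, so we must test candidate n values and see which one matches to that precision.

Candidate energies:
  n = 6:  E = -13.6057 × 7² / 6² = -18.51887 eV
  n = 7:  E = -13.6057 × 7² / 7² = -13.60570 eV
  n = 8:  E = -13.6057 × 7² / 8² = -10.41686 eV  ← matches
  n = 9:  E = -13.6057 × 7² / 9² = -8.23061 eV
  n = 10:  E = -13.6057 × 7² / 10² = -6.66679 eV

Checking against the measurement of -10 eV (2 sig figs), only n = 8 agrees:
E_8 = -10.41686 eV, which rounds to -10 eV ✓

Therefore n = 8.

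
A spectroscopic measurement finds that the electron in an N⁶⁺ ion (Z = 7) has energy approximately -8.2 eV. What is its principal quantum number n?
n = 9

The exact energy levels follow E_n = -13.6057 Z² / n² eV with Z = 7.

The measured value (-8.2 eV) is reported to only 2 significant figures, so we must test candidate n values and see which one matches to that precision.

Candidate energies:
  n = 7:  E = -13.6057 × 7² / 7² = -13.60570 eV
  n = 8:  E = -13.6057 × 7² / 8² = -10.41686 eV
  n = 9:  E = -13.6057 × 7² / 9² = -8.23061 eV  ← matches
  n = 10:  E = -13.6057 × 7² / 10² = -6.66679 eV
  n = 11:  E = -13.6057 × 7² / 11² = -5.50975 eV

Checking against the measurement of -8.2 eV (2 sig figs), only n = 9 agrees:
E_9 = -8.23061 eV, which rounds to -8.2 eV ✓

Therefore n = 9.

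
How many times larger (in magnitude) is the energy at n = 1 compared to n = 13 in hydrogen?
169.000000

Using E_n = -13.6057 Z² / n² eV with Z = 1:

E_1 = -13.6057 / 1² = -13.6057 / 1 = -13.605700000000 eV
E_13 = -13.6057 / 13² = -13.6057 / 169 = -0.080507100592 eV

The ratio is:
E_1/E_13 = (-13.605700000000) / (-0.080507100592)
E_1/E_13 = (-13.6057/1) / (-13.6057/169)
E_1/E_13 = 169/1
E_1/E_13 = 169.000000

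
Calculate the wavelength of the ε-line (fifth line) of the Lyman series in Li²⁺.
10.41 nm

The lines of a series are numbered from the longest wavelength (smallest ΔE) outward; the fifth line is the transition from n = n_f + 5 to n_f.
The Lyman series has all transitions ending at n_f = 1.

For Li²⁺ (Z = 3), the fifth line (ε-line) is the jump from n = 6 to n = 1:
E_6 = -13.6057 × 3² / 6² = -3.4014 eV
E_1 = -13.6057 × 3² / 1² = -122.4513 eV
ΔE = E_6 - E_1 = 119.0499 eV

λ = hc/E = 1239.84 eV·nm / 119.0499 eV
λ = 10.41 nm

This is the ε-line of the Lyman series in Li²⁺.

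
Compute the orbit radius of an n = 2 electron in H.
0.2117 nm (or 2.1167 Å)

The Bohr radius formula is:
r_n = n² a₀ / Z

where a₀ = 0.0529177 nm is the Bohr radius.

For H (Z = 1) at n = 2:
r_2 = 2² × 0.0529177 nm / 1
r_2 = 4 × 0.0529177 nm / 1
r_2 = 0.21167 nm / 1
r_2 = 0.2117 nm

The electron orbits at approximately 0.2117 nm from the nucleus.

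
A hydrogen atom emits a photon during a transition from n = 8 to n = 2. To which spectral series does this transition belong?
Balmer series

The spectral series in hydrogen are named based on the final (lower) energy level:
- Lyman series: n_final = 1 (ultraviolet)
- Balmer series: n_final = 2 (visible/near-UV)
- Paschen series: n_final = 3 (infrared)
- Brackett series: n_final = 4 (infrared)
- Pfund series: n_final = 5 (far infrared)

Since this transition ends at n = 2, it belongs to the Balmer series.

For reference, this 8 → 2 line has photon energy
ΔE = 13.6057 eV × (1/2² - 1/8²) = 3.188836 eV,
corresponding to wavelength λ = hc/ΔE = 1239.84 eV·nm / 3.188836 eV = 388.81 nm in the visible/near-UV region.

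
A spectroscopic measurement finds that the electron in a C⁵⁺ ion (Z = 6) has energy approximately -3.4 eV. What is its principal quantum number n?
n = 12

The exact energy levels follow E_n = -13.6057 Z² / n² eV with Z = 6.

The measured value (-3.4 eV) is reported to only 2 significant figures, so we must test candidate n values and see which one matches to that precision.

Candidate energies:
  n = 10:  E = -13.6057 × 6² / 10² = -4.89805 eV
  n = 11:  E = -13.6057 × 6² / 11² = -4.04798 eV
  n = 12:  E = -13.6057 × 6² / 12² = -3.40143 eV  ← matches
  n = 13:  E = -13.6057 × 6² / 13² = -2.89826 eV
  n = 14:  E = -13.6057 × 6² / 14² = -2.49901 eV

Checking against the measurement of -3.4 eV (2 sig figs), only n = 12 agrees:
E_12 = -3.40143 eV, which rounds to -3.4 eV ✓

Therefore n = 12.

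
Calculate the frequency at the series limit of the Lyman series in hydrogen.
3.2898e+15 Hz

The series limit corresponds to the transition from n = ∞ to n = 1.
This is the highest energy (shortest wavelength) transition in the Lyman series.

E_∞ = 0 eV
E_1 = -13.6057 / 1² = -13.605700 eV

Energy at series limit:
ΔE = E_∞ - E_1 = 0 - (-13.605700) = 13.605700 eV
E = 13.605700 eV × (1.602177 × 10⁻¹⁹ J/eV) = 2.179874e-18 J
f = E/h = 2.179874e-18 J / (6.62607 × 10⁻³⁴ J·s) = 3.2898e+15 Hz

This energy equals the ionization energy from the n = 1 state of hydrogen.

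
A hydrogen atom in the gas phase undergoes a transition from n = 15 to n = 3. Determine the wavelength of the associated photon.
854.3111 nm

First, find the transition energy using E_n = -13.6057 / n² eV:
E_15 = -13.6057 / 15² = -0.06046978 eV
E_3 = -13.6057 / 3² = -1.51174444 eV

Photon energy: |ΔE| = |E_3 - E_15| = 1.45127466 eV

Convert to wavelength using E = hc/λ with hc = 1239.84 eV·nm:
λ = hc/E = 1239.84 eV·nm / 1.45127466 eV
λ = 854.3111 nm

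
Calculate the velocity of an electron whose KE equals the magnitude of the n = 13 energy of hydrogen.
1.68e+05 m/s (or 0.056% of c)

The binding energy at n = 13 for hydrogen is:
E_13 = -13.6057/13² = -0.0805071 eV
|E_13| = 0.0805071 eV

Convert to Joules:
KE = 0.0805071 eV × (1.602177 × 10⁻¹⁹ J/eV) = 1.2899e-20 J

Using KE = ½mv²:
v = √(2·KE/m_e)
v = √(2 × 1.2899e-20 J / 9.10938 × 10⁻³¹ kg)
v = 1.68e+05 m/s

This is approximately 0.056% the speed of light.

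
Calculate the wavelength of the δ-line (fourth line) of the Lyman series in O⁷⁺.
1.483179 nm

The lines of a series are numbered from the longest wavelength (smallest ΔE) outward; the fourth line is the transition from n = n_f + 4 to n_f.
The Lyman series has all transitions ending at n_f = 1.

For O⁷⁺ (Z = 8), the fourth line (δ-line) is the jump from n = 5 to n = 1:
E_5 = -13.6057 × 8² / 5² = -34.83059200 eV
E_1 = -13.6057 × 8² / 1² = -870.76480000 eV
ΔE = E_5 - E_1 = 835.93420800 eV

λ = hc/E = 1239.84 eV·nm / 835.93420800 eV
λ = 1.483179 nm

This is the δ-line of the Lyman series in O⁷⁺.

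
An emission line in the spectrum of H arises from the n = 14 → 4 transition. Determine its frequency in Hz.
1.8883e+14 Hz

First, find the transition energy:
E_14 = -13.6057 / 14² = -0.06941684 eV
E_4 = -13.6057 / 4² = -0.85035625 eV
|ΔE| = |E_4 - E_14| = 0.78093941 eV

Convert to Joules: E = 0.78093941 eV × (1.602177 × 10⁻¹⁹ J/eV) = 1.251203e-19 J

Using E = hf:
f = E/h = 1.251203e-19 J / (6.62607 × 10⁻³⁴ J·s)
f = 1.8883e+14 Hz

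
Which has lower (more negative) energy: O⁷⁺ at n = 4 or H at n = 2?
O⁷⁺ at n = 4 (E = -54.42280 eV)

Using E_n = -13.6057 Z² / n² eV:

O⁷⁺ (Z = 8) at n = 4:
E = -13.6057 × 8² / 4² = -13.6057 × 64 / 16 = -54.42280000 eV

H (Z = 1) at n = 2:
E = -13.6057 × 1² / 2² = -13.6057 × 1 / 4 = -3.40142500 eV

Since -54.42280000 eV < -3.40142500 eV,
O⁷⁺ at n = 4 is more tightly bound (requires more energy to ionize).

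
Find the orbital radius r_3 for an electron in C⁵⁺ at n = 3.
0.0794 nm (or 0.7938 Å)

The Bohr radius formula is:
r_n = n² a₀ / Z

where a₀ = 0.0529177 nm is the Bohr radius.

For C⁵⁺ (Z = 6) at n = 3:
r_3 = 3² × 0.0529177 nm / 6
r_3 = 9 × 0.0529177 nm / 6
r_3 = 0.47626 nm / 6
r_3 = 0.0794 nm

The electron orbits at approximately 0.0794 nm from the nucleus.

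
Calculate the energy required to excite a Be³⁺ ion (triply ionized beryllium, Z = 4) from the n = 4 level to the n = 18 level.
12.93 eV

The energy levels of a hydrogen-like atom are E_n = -13.6057 Z² eV / n².

Energy at n = 4: E_4 = -13.6057 × 4² / 4² = -13.60570 eV
Energy at n = 18: E_18 = -13.6057 × 4² / 18² = -0.67189 eV

The excitation energy is the difference:
ΔE = E_18 - E_4
ΔE = -0.67189 - (-13.60570)
ΔE = 12.93 eV

Since this is positive, energy must be absorbed (photon absorption).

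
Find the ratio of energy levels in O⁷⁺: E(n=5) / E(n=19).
14.44000

Using E_n = -13.6057 Z² / n² eV with Z = 8:

E_5 = -13.6057 × 8² / 5² = -870.7648 / 25 = -34.83059200000 eV
E_19 = -13.6057 × 8² / 19² = -870.7648 / 361 = -2.41209085873 eV

The ratio is:
E_5/E_19 = (-34.83059200000) / (-2.41209085873)
E_5/E_19 = (-870.7648/25) / (-870.7648/361)
E_5/E_19 = 361/25
E_5/E_19 = 14.44000
(Note: the Z² factors cancel in the ratio.)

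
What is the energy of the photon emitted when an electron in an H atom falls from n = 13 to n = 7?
0.1972 eV

The energy levels are E_n = -13.6057 eV / n².

Energy at n = 13: E_13 = -13.6057 / 13² = -0.0805071 eV
Energy at n = 7: E_7 = -13.6057 / 7² = -0.2776673 eV

For emission (electron falling to lower state), the photon energy is:
E_photon = E_13 - E_7 = |-0.0805071 - (-0.2776673)|
E_photon = 0.1972 eV

This energy is carried away by the emitted photon.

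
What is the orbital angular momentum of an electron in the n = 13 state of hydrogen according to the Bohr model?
1.3709e-33 J·s (or 13ℏ)

In the Bohr model, angular momentum is quantized:
L = nℏ

where ℏ = h/(2π) = 1.054572e-34 J·s

For n = 13:
L = 13 × 1.054572e-34 J·s
L = 1.3709e-33 J·s

This can also be written as L = 13ℏ.
The angular momentum is an integer multiple of the reduced Planck constant.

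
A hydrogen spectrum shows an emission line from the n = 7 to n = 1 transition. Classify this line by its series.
Lyman series

The spectral series in hydrogen are named based on the final (lower) energy level:
- Lyman series: n_final = 1 (ultraviolet)
- Balmer series: n_final = 2 (visible/near-UV)
- Paschen series: n_final = 3 (infrared)
- Brackett series: n_final = 4 (infrared)
- Pfund series: n_final = 5 (far infrared)

Since this transition ends at n = 1, it belongs to the Lyman series.

For reference, this 7 → 1 line has photon energy
ΔE = 13.6057 eV × (1/1² - 1/7²) = 13.328033 eV,
corresponding to wavelength λ = hc/ΔE = 1239.84 eV·nm / 13.328033 eV = 93.0250 nm in the ultraviolet region.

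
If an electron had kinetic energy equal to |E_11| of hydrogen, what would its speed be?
1.989e+05 m/s (or 0.06634% of c)

The binding energy at n = 11 for hydrogen is:
E_11 = -13.6057/11² = -0.1124438 eV
|E_11| = 0.1124438 eV

Convert to Joules:
KE = 0.1124438 eV × (1.602177 × 10⁻¹⁹ J/eV) = 1.80155e-20 J

Using KE = ½mv²:
v = √(2·KE/m_e)
v = √(2 × 1.80155e-20 J / 9.10938 × 10⁻³¹ kg)
v = 1.989e+05 m/s

This is approximately 0.06634% the speed of light.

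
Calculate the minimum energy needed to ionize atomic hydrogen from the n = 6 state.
0.3779 eV

The ionization energy is the energy needed to remove the electron completely (n → ∞).

For hydrogen, E_n = -13.6057 eV / n².

At n = 6: E_6 = -13.6057 / 6² = -0.3779361 eV
At n = ∞: E_∞ = 0 eV

Ionization energy = E_∞ - E_6 = 0 - (-0.3779361) = 0.3779361 eV
Ionization energy ≈ 0.3779 eV

This is also called the binding energy of the electron in state n = 6.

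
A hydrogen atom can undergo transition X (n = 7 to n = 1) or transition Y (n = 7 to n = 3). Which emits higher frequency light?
7 → 1

Calculate the energy for each transition:

Transition 7 → 1:
ΔE₁ = |E_1 - E_7| = |-13.6057/1² - (-13.6057/7²)|
ΔE₁ = |-13.605700000000 - (-0.277667346939)| = 13.328032653 eV

Transition 7 → 3:
ΔE₂ = |E_3 - E_7| = |-13.6057/3² - (-13.6057/7²)|
ΔE₂ = |-1.511744444444 - (-0.277667346939)| = 1.234077098 eV

Since 13.328032653 eV > 1.234077098 eV, the transition 7 → 1 emits the more energetic photon.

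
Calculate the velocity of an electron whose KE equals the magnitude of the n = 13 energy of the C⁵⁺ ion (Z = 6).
1.01e+06 m/s (or 0.34% of c)

The binding energy at n = 13 for C⁵⁺ is:
E_13 = -13.6057 × 6²/13² = -2.89826 eV
|E_13| = 2.89826 eV

Convert to Joules:
KE = 2.89826 eV × (1.602177 × 10⁻¹⁹ J/eV) = 4.6435e-19 J

Using KE = ½mv²:
v = √(2·KE/m_e)
v = √(2 × 4.6435e-19 J / 9.10938 × 10⁻³¹ kg)
v = 1.01e+06 m/s

This is approximately 0.34% the speed of light.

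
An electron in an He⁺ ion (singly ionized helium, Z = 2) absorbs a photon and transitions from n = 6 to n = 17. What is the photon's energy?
1.323 eV

The energy levels of a hydrogen-like atom are E_n = -13.6057 Z² eV / n².

Energy at n = 6: E_6 = -13.6057 × 2² / 6² = -1.511744 eV
Energy at n = 17: E_17 = -13.6057 × 2² / 17² = -0.188314 eV

The excitation energy is the difference:
ΔE = E_17 - E_6
ΔE = -0.188314 - (-1.511744)
ΔE = 1.323 eV

Since this is positive, energy must be absorbed (photon absorption).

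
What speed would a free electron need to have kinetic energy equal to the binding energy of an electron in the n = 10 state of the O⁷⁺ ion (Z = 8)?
1.75e+06 m/s (or 0.58% of c)

The binding energy at n = 10 for O⁷⁺ is:
E_10 = -13.6057 × 8²/10² = -8.70765 eV
|E_10| = 8.70765 eV

Convert to Joules:
KE = 8.70765 eV × (1.602177 × 10⁻¹⁹ J/eV) = 1.3951e-18 J

Using KE = ½mv²:
v = √(2·KE/m_e)
v = √(2 × 1.3951e-18 J / 9.10938 × 10⁻³¹ kg)
v = 1.75e+06 m/s

This is approximately 0.58% the speed of light.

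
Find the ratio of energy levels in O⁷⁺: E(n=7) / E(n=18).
6.612245

Using E_n = -13.6057 Z² / n² eV with Z = 8:

E_7 = -13.6057 × 8² / 7² = -870.7648 / 49 = -17.770710204082 eV
E_18 = -13.6057 × 8² / 18² = -870.7648 / 324 = -2.687545679012 eV

The ratio is:
E_7/E_18 = (-17.770710204082) / (-2.687545679012)
E_7/E_18 = (-870.7648/49) / (-870.7648/324)
E_7/E_18 = 324/49
E_7/E_18 = 6.612245
(Note: the Z² factors cancel in the ratio.)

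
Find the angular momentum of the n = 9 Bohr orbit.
9.491e-34 J·s (or 9ℏ)

In the Bohr model, angular momentum is quantized:
L = nℏ

where ℏ = h/(2π) = 1.05457e-34 J·s

For n = 9:
L = 9 × 1.05457e-34 J·s
L = 9.491e-34 J·s

This can also be written as L = 9ℏ.
The angular momentum is an integer multiple of the reduced Planck constant.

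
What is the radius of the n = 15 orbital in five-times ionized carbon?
1.984415 nm (or 19.844145 Å)

The Bohr radius formula is:
r_n = n² a₀ / Z

where a₀ = 0.052917721 nm is the Bohr radius.

For C⁵⁺ (Z = 6) at n = 15:
r_15 = 15² × 0.052917721 nm / 6
r_15 = 225 × 0.052917721 nm / 6
r_15 = 11.9064872 nm / 6
r_15 = 1.984415 nm

The electron orbits at approximately 1.984415 nm from the nucleus.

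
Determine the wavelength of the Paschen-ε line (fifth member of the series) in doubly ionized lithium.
106.0381 nm

The lines of a series are numbered from the longest wavelength (smallest ΔE) outward; the fifth line is the transition from n = n_f + 5 to n_f.
The Paschen series has all transitions ending at n_f = 3.

For Li²⁺ (Z = 3), the fifth line (ε-line) is the jump from n = 8 to n = 3:
E_8 = -13.6057 × 3² / 8² = -1.9133016 eV
E_3 = -13.6057 × 3² / 3² = -13.6057000 eV
ΔE = E_8 - E_3 = 11.6923984 eV

λ = hc/E = 1239.84 eV·nm / 11.6923984 eV
λ = 106.0381 nm

This is the ε-line of the Paschen series in Li²⁺.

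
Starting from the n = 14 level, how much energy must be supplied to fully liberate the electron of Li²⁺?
0.625 eV

The ionization energy is the energy needed to remove the electron completely (n → ∞).

For a hydrogen-like ion with Z = 3, E_n = -13.6057 Z² / n² eV.

At n = 14: E_14 = -13.6057 × 3² / 14² = -0.624752 eV
At n = ∞: E_∞ = 0 eV

Ionization energy = E_∞ - E_14 = 0 - (-0.624752) = 0.624752 eV
Ionization energy ≈ 0.625 eV

This is also called the binding energy of the electron in state n = 14.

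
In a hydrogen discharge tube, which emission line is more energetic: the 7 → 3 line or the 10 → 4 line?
7 → 3

Calculate the energy for each transition:

Transition 7 → 3:
ΔE₁ = |E_3 - E_7| = |-13.6057/3² - (-13.6057/7²)|
ΔE₁ = |-1.511744444 - (-0.277667347)| = 1.234077 eV

Transition 10 → 4:
ΔE₂ = |E_4 - E_10| = |-13.6057/4² - (-13.6057/10²)|
ΔE₂ = |-0.850356250 - (-0.136057000)| = 0.714299 eV

Since 1.234077 eV > 0.714299 eV, the transition 7 → 3 emits the more energetic photon.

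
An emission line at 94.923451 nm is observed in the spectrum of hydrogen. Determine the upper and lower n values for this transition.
n = 5 → n = 1

First, find the photon energy from the wavelength (hc = 1239.84 eV·nm):
E = hc/λ = 1239.84 eV·nm / 94.923451 nm = 13.061472 eV

The energy levels of hydrogen satisfy E_n = -13.6057 / n² eV, so an emission n_i → n_f releases
ΔE = 13.6057 × (1/n_f² − 1/n_i²) eV.

Setting ΔE equal to the photon energy:
1/n_f² − 1/n_i² = 13.061472 / 13.6057 = 0.96000000

Since 1/n_i² must be positive, we need 1/n_f² > 0.96000000, i.e. n_f ≤ 1. For each allowed n_f, solve n_i = (1/n_f² − 0.96000000)^(−1/2) and check whether it is a whole number:
  n_f = 1: 1/n_i² = 1.00000000 − 0.96000000 = 0.04000000 → n_i = 5.000  → integer, n_i = 5 ✓

Only n_f = 1 gives an integer upper level, n_i = 5.

The transition is from n = 5 to n = 1 (emission).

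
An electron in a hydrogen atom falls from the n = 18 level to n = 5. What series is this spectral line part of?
Pfund series

The spectral series in hydrogen are named based on the final (lower) energy level:
- Lyman series: n_final = 1 (ultraviolet)
- Balmer series: n_final = 2 (visible/near-UV)
- Paschen series: n_final = 3 (infrared)
- Brackett series: n_final = 4 (infrared)
- Pfund series: n_final = 5 (far infrared)

Since this transition ends at n = 5, it belongs to the Pfund series.

For reference, this 18 → 5 line has photon energy
ΔE = 13.6057 eV × (1/5² - 1/18²) = 0.502235099 eV,
corresponding to wavelength λ = hc/ΔE = 1239.84 eV·nm / 0.502235099 eV = 2468.645 nm in the far infrared region.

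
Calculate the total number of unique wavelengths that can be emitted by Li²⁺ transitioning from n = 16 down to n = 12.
10

The electron can occupy levels n = 12, 13, ..., 16 during de-excitation — that is m = 16 - 12 + 1 = 5 distinct levels.

The number of distinct spectral lines equals the number of ways to choose 2 of these m levels (each pair gives one possible emission transition):

Number of lines = m(m-1)/2 = 5×4/2 = 10

These correspond to all possible transitions between the 5 levels:
16 → 15, 16 → 14, 16 → 13, 16 → 12, 15 → 14, 15 → 13, 15 → 12, 14 → 13...

Each transition produces a photon with a unique energy (and thus wavelength). This count does not depend on Z.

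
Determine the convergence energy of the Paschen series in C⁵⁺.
54.422800 eV

The series limit corresponds to the transition from n = ∞ to n = 3.
This is the highest energy (shortest wavelength) transition in the Paschen series.

E_∞ = 0 eV
E_3 = -13.6057 × 6² / 3² = -54.422800 eV

Energy at series limit:
ΔE = E_∞ - E_3 = 0 - (-54.422800) = 54.422800 eV

This energy equals the ionization energy from the n = 3 state of C⁵⁺.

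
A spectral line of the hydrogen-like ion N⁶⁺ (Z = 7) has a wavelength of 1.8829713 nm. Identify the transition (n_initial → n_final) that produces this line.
n = 9 → n = 1

First, find the photon energy from the wavelength (hc = 1239.84 eV·nm):
E = hc/λ = 1239.84 eV·nm / 1.8829713 nm = 658.44870 eV

The energy levels of N⁶⁺ satisfy E_n = -13.6057 × 7² / n² eV, so an emission n_i → n_f releases
ΔE = 13.6057 × 7² × (1/n_f² − 1/n_i²) eV.

Setting ΔE equal to the photon energy:
1/n_f² − 1/n_i² = 658.44870 / (13.6057 × 7²) = 0.98765433

Since 1/n_i² must be positive, we need 1/n_f² > 0.98765433, i.e. n_f ≤ 1. For each allowed n_f, solve n_i = (1/n_f² − 0.98765433)^(−1/2) and check whether it is a whole number:
  n_f = 1: 1/n_i² = 1.00000000 − 0.98765433 = 0.01234567 → n_i = 9.000  → integer, n_i = 9 ✓

Only n_f = 1 gives an integer upper level, n_i = 9.

The transition is from n = 9 to n = 1 (emission).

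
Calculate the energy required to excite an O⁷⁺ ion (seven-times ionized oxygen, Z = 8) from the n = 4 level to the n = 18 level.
51.735254 eV

The energy levels of a hydrogen-like atom are E_n = -13.6057 Z² eV / n².

Energy at n = 4: E_4 = -13.6057 × 8² / 4² = -54.422800000 eV
Energy at n = 18: E_18 = -13.6057 × 8² / 18² = -2.687545679 eV

The excitation energy is the difference:
ΔE = E_18 - E_4
ΔE = -2.687545679 - (-54.422800000)
ΔE = 51.735254 eV

Since this is positive, energy must be absorbed (photon absorption).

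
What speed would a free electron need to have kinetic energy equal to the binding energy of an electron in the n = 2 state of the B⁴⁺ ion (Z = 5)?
5.47e+06 m/s (or 1.8243% of c)

The binding energy at n = 2 for B⁴⁺ is:
E_2 = -13.6057 × 5²/2² = -85.035625 eV
|E_2| = 85.035625 eV

Convert to Joules:
KE = 85.035625 eV × (1.602177 × 10⁻¹⁹ J/eV) = 1.3624e-17 J

Using KE = ½mv²:
v = √(2·KE/m_e)
v = √(2 × 1.3624e-17 J / 9.10938 × 10⁻³¹ kg)
v = 5.47e+06 m/s

This is approximately 1.8243% the speed of light.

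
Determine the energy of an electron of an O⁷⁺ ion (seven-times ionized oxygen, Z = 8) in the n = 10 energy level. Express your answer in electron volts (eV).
-8.71 eV

The energy levels of a hydrogen-like atom are given by:
E_n = -13.6057 Z² / n² eV  (with Z = 8 for O⁷⁺)

For n = 10:
E_10 = -13.6057 × 8² / 10²
E_10 = -13.6057 × 64 / 100
E_10 = -8.71 eV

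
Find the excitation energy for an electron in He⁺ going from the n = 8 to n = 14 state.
0.5727 eV

The energy levels of a hydrogen-like atom are E_n = -13.6057 Z² eV / n².

Energy at n = 8: E_8 = -13.6057 × 2² / 8² = -0.8503563 eV
Energy at n = 14: E_14 = -13.6057 × 2² / 14² = -0.2776673 eV

The excitation energy is the difference:
ΔE = E_14 - E_8
ΔE = -0.2776673 - (-0.8503563)
ΔE = 0.5727 eV

Since this is positive, energy must be absorbed (photon absorption).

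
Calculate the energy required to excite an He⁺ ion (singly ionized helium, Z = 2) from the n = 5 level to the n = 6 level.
0.66517 eV

The energy levels of a hydrogen-like atom are E_n = -13.6057 Z² eV / n².

Energy at n = 5: E_5 = -13.6057 × 2² / 5² = -2.17691200 eV
Energy at n = 6: E_6 = -13.6057 × 2² / 6² = -1.51174444 eV

The excitation energy is the difference:
ΔE = E_6 - E_5
ΔE = -1.51174444 - (-2.17691200)
ΔE = 0.66517 eV

Since this is positive, energy must be absorbed (photon absorption).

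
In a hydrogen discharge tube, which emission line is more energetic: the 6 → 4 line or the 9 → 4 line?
9 → 4

Calculate the energy for each transition:

Transition 6 → 4:
ΔE₁ = |E_4 - E_6| = |-13.6057/4² - (-13.6057/6²)|
ΔE₁ = |-0.85035625 - (-0.37793611)| = 0.47242 eV

Transition 9 → 4:
ΔE₂ = |E_4 - E_9| = |-13.6057/4² - (-13.6057/9²)|
ΔE₂ = |-0.85035625 - (-0.16797160)| = 0.68238 eV

Since 0.68238 eV > 0.47242 eV, the transition 9 → 4 emits the more energetic photon.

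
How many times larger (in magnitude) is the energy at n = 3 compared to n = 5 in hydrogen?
2.78

Using E_n = -13.6057 Z² / n² eV with Z = 1:

E_3 = -13.6057 / 3² = -13.6057 / 9 = -1.51174444 eV
E_5 = -13.6057 / 5² = -13.6057 / 25 = -0.54422800 eV

The ratio is:
E_3/E_5 = (-1.51174444) / (-0.54422800)
E_3/E_5 = (-13.6057/9) / (-13.6057/25)
E_3/E_5 = 25/9
E_3/E_5 = 2.78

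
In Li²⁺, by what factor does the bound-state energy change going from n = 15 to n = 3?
25.000000

Using E_n = -13.6057 Z² / n² eV with Z = 3:

E_3 = -13.6057 × 3² / 3² = -122.4513 / 9 = -13.605700000000 eV
E_15 = -13.6057 × 3² / 15² = -122.4513 / 225 = -0.544228000000 eV

The ratio is:
E_3/E_15 = (-13.605700000000) / (-0.544228000000)
E_3/E_15 = (-122.4513/9) / (-122.4513/225)
E_3/E_15 = 225/9
E_3/E_15 = 25.000000
(Note: the Z² factors cancel in the ratio.)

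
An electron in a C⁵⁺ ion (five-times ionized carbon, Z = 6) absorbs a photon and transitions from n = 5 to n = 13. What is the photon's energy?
16.69 eV

The energy levels of a hydrogen-like atom are E_n = -13.6057 Z² eV / n².

Energy at n = 5: E_5 = -13.6057 × 6² / 5² = -19.59221 eV
Energy at n = 13: E_13 = -13.6057 × 6² / 13² = -2.89826 eV

The excitation energy is the difference:
ΔE = E_13 - E_5
ΔE = -2.89826 - (-19.59221)
ΔE = 16.69 eV

Since this is positive, energy must be absorbed (photon absorption).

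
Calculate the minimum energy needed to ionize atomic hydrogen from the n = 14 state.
0.0694 eV

The ionization energy is the energy needed to remove the electron completely (n → ∞).

For hydrogen, E_n = -13.6057 eV / n².

At n = 14: E_14 = -13.6057 / 14² = -0.0694168 eV
At n = ∞: E_∞ = 0 eV

Ionization energy = E_∞ - E_14 = 0 - (-0.0694168) = 0.0694168 eV
Ionization energy ≈ 0.0694 eV

This is also called the binding energy of the electron in state n = 14.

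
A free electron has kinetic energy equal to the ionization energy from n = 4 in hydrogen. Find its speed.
5.46923e+05 m/s (or 0.18243% of c)

The binding energy at n = 4 for hydrogen is:
E_4 = -13.6057/4² = -0.850356250 eV
|E_4| = 0.850356250 eV

Convert to Joules:
KE = 0.850356250 eV × (1.602177 × 10⁻¹⁹ J/eV) = 1.3624212e-19 J

Using KE = ½mv²:
v = √(2·KE/m_e)
v = √(2 × 1.3624212e-19 J / 9.10938 × 10⁻³¹ kg)
v = 5.46923e+05 m/s

This is approximately 0.18243% the speed of light.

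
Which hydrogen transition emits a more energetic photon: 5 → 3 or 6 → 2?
6 → 2

Calculate the energy for each transition:

Transition 5 → 3:
ΔE₁ = |E_3 - E_5| = |-13.6057/3² - (-13.6057/5²)|
ΔE₁ = |-1.51174444 - (-0.54422800)| = 0.96752 eV

Transition 6 → 2:
ΔE₂ = |E_2 - E_6| = |-13.6057/2² - (-13.6057/6²)|
ΔE₂ = |-3.40142500 - (-0.37793611)| = 3.02349 eV

Since 3.02349 eV > 0.96752 eV, the transition 6 → 2 emits the more energetic photon.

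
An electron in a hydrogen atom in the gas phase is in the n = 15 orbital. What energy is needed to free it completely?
0.060470 eV

The ionization energy is the energy needed to remove the electron completely (n → ∞).

For hydrogen, E_n = -13.6057 eV / n².

At n = 15: E_15 = -13.6057 / 15² = -0.060469778 eV
At n = ∞: E_∞ = 0 eV

Ionization energy = E_∞ - E_15 = 0 - (-0.060469778) = 0.060469778 eV
Ionization energy ≈ 0.060470 eV

This is also called the binding energy of the electron in state n = 15.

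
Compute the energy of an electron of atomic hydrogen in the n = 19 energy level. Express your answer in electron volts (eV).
-0.04 eV

The energy levels of a hydrogen-like atom are given by:
E_n = -13.6057 eV / n²

For n = 19:
E_19 = -13.6057 eV / 19²
E_19 = -13.6057 eV / 361
E_19 = -0.04 eV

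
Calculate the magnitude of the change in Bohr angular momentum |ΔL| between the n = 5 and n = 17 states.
1.27e-33 J·s (or 12ℏ)

In the Bohr model, L_n = nℏ where ℏ = 1.0546e-34 J·s.

L_17 = 17ℏ = 1.7928e-33 J·s
L_5 = 5ℏ = 5.2730e-34 J·s

ΔL = L_17 - L_5 = (17 - 5)ℏ = 12ℏ
ΔL = 12 × 1.0546e-34 J·s = 1.27e-33 J·s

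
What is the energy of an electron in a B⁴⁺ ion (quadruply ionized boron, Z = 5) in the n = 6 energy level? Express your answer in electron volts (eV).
-9.448403 eV

The energy levels of a hydrogen-like atom are given by:
E_n = -13.6057 Z² / n² eV  (with Z = 5 for B⁴⁺)

For n = 6:
E_6 = -13.6057 × 5² / 6²
E_6 = -13.6057 × 25 / 36
E_6 = -9.448403 eV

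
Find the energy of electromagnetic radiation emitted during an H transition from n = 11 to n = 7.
0.16522 eV

The energy levels are E_n = -13.6057 eV / n².

Energy at n = 11: E_11 = -13.6057 / 11² = -0.11244380 eV
Energy at n = 7: E_7 = -13.6057 / 7² = -0.27766735 eV

For emission (electron falling to lower state), the photon energy is:
E_photon = E_11 - E_7 = |-0.11244380 - (-0.27766735)|
E_photon = 0.16522 eV

This energy is carried away by the emitted photon.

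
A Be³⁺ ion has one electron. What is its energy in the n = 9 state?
-2.688 eV

For hydrogen-like ions, the energy levels scale with Z²:
E_n = -13.6057 Z² / n² eV

For Be³⁺ (Z = 4) at n = 9:
E_9 = -13.6057 × 4² / 9²
E_9 = -13.6057 × 16 / 81
E_9 = -217.6912 / 81
E_9 = -2.688 eV

The energy is 16 times more negative than hydrogen at the same n due to the stronger nuclear charge.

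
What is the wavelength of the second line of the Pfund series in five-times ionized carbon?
129.201364 nm

The lines of a series are numbered from the longest wavelength (smallest ΔE) outward; the second line is the transition from n = n_f + 2 to n_f.
The Pfund series has all transitions ending at n_f = 5.

For C⁵⁺ (Z = 6), the second line (β-line) is the jump from n = 7 to n = 5:
E_7 = -13.6057 × 6² / 7² = -9.9960244898 eV
E_5 = -13.6057 × 6² / 5² = -19.5922080000 eV
ΔE = E_7 - E_5 = 9.5961835102 eV

λ = hc/E = 1239.84 eV·nm / 9.5961835102 eV
λ = 129.201364 nm

This is the β-line of the Pfund series in C⁵⁺.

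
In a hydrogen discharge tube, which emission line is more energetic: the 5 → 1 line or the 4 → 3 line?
5 → 1

Calculate the energy for each transition:

Transition 5 → 1:
ΔE₁ = |E_1 - E_5| = |-13.6057/1² - (-13.6057/5²)|
ΔE₁ = |-13.605700000000 - (-0.544228000000)| = 13.061472000 eV

Transition 4 → 3:
ΔE₂ = |E_3 - E_4| = |-13.6057/3² - (-13.6057/4²)|
ΔE₂ = |-1.511744444444 - (-0.850356250000)| = 0.661388194 eV

Since 13.061472000 eV > 0.661388194 eV, the transition 5 → 1 emits the more energetic photon.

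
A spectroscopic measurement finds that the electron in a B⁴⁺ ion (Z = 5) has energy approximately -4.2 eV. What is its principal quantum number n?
n = 9

The exact energy levels follow E_n = -13.6057 Z² / n² eV with Z = 5.

The measured value (-4.2 eV) is reported to only 2 significant figures, so we must test candidate n values and see which one matches to that precision.

Candidate energies:
  n = 7:  E = -13.6057 × 5² / 7² = -6.94168 eV
  n = 8:  E = -13.6057 × 5² / 8² = -5.31473 eV
  n = 9:  E = -13.6057 × 5² / 9² = -4.19929 eV  ← matches
  n = 10:  E = -13.6057 × 5² / 10² = -3.40143 eV
  n = 11:  E = -13.6057 × 5² / 11² = -2.81110 eV

Checking against the measurement of -4.2 eV (2 sig figs), only n = 9 agrees:
E_9 = -4.19929 eV, which rounds to -4.2 eV ✓

Therefore n = 9.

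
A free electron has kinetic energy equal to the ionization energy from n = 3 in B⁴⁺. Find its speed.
3.646e+06 m/s (or 1.22% of c)

The binding energy at n = 3 for B⁴⁺ is:
E_3 = -13.6057 × 5²/3² = -37.79361 eV
|E_3| = 37.79361 eV

Convert to Joules:
KE = 37.79361 eV × (1.602177 × 10⁻¹⁹ J/eV) = 6.05521e-18 J

Using KE = ½mv²:
v = √(2·KE/m_e)
v = √(2 × 6.05521e-18 J / 9.10938 × 10⁻³¹ kg)
v = 3.646e+06 m/s

This is approximately 1.22% the speed of light.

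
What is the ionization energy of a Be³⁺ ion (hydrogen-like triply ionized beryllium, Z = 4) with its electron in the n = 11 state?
1.80 eV

The ionization energy is the energy needed to remove the electron completely (n → ∞).

For a hydrogen-like ion with Z = 4, E_n = -13.6057 Z² / n² eV.

At n = 11: E_11 = -13.6057 × 4² / 11² = -1.79910 eV
At n = ∞: E_∞ = 0 eV

Ionization energy = E_∞ - E_11 = 0 - (-1.79910) = 1.79910 eV
Ionization energy ≈ 1.80 eV

This is also called the binding energy of the electron in state n = 11.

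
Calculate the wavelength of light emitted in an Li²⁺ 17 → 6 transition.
416.37253 nm

First, find the transition energy using E_n = -13.6057 Z² / n² eV:
E_17 = -13.6057 × 3² / 17² = -0.423706920 eV
E_6 = -13.6057 × 3² / 6² = -3.401425000 eV

Photon energy: |ΔE| = |E_6 - E_17| = 2.977718080 eV

Convert to wavelength using E = hc/λ with hc = 1239.84 eV·nm:
λ = hc/E = 1239.84 eV·nm / 2.977718080 eV
λ = 416.37253 nm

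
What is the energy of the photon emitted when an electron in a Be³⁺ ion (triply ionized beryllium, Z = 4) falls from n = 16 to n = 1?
216.841 eV

The energy levels are E_n = -13.6057 Z² eV / n².

Energy at n = 16: E_16 = -13.6057 × 4² / 16² = -0.850356 eV
Energy at n = 1: E_1 = -13.6057 × 4² / 1² = -217.691200 eV

For emission (electron falling to lower state), the photon energy is:
E_photon = E_16 - E_1 = |-0.850356 - (-217.691200)|
E_photon = 216.841 eV

This energy is carried away by the emitted photon.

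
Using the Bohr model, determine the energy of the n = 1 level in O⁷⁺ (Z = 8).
-870.7648 eV

For hydrogen-like ions, the energy levels scale with Z²:
E_n = -13.6057 Z² / n² eV

For O⁷⁺ (Z = 8) at n = 1:
E_1 = -13.6057 × 8² / 1²
E_1 = -13.6057 × 64 / 1
E_1 = -870.7648 / 1
E_1 = -870.7648 eV

The energy is 64 times more negative than hydrogen at the same n due to the stronger nuclear charge.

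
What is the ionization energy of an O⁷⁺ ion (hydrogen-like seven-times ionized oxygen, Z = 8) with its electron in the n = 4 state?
54.42 eV

The ionization energy is the energy needed to remove the electron completely (n → ∞).

For a hydrogen-like ion with Z = 8, E_n = -13.6057 Z² / n² eV.

At n = 4: E_4 = -13.6057 × 8² / 4² = -54.42280 eV
At n = ∞: E_∞ = 0 eV

Ionization energy = E_∞ - E_4 = 0 - (-54.42280) = 54.42280 eV
Ionization energy ≈ 54.42 eV

This is also called the binding energy of the electron in state n = 4.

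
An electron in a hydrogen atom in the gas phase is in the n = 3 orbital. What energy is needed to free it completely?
1.511744 eV

The ionization energy is the energy needed to remove the electron completely (n → ∞).

For hydrogen, E_n = -13.6057 eV / n².

At n = 3: E_3 = -13.6057 / 3² = -1.511744444 eV
At n = ∞: E_∞ = 0 eV

Ionization energy = E_∞ - E_3 = 0 - (-1.511744444) = 1.511744444 eV
Ionization energy ≈ 1.511744 eV

This is also called the binding energy of the electron in state n = 3.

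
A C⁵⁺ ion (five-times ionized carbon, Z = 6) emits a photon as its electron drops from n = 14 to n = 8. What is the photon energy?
5.154 eV

The energy levels are E_n = -13.6057 Z² eV / n².

Energy at n = 14: E_14 = -13.6057 × 6² / 14² = -2.499006 eV
Energy at n = 8: E_8 = -13.6057 × 6² / 8² = -7.653206 eV

For emission (electron falling to lower state), the photon energy is:
E_photon = E_14 - E_8 = |-2.499006 - (-7.653206)|
E_photon = 5.154 eV

This energy is carried away by the emitted photon.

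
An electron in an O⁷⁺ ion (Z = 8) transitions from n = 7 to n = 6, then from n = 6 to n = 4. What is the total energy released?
36.6521 eV

The energy levels of O⁷⁺ are E_n = -13.6057 × 8² / n² eV.

First transition (7 → 6):
ΔE₁ = |E_6 - E_7|
ΔE₁ = |-24.1879111111 - (-17.7707102041)| = 6.4172009 eV

Second transition (6 → 4):
ΔE₂ = |E_4 - E_6|
ΔE₂ = |-54.4228000000 - (-24.1879111111)| = 30.2348889 eV

Total energy released:
E_total = ΔE₁ + ΔE₂ = 6.4172009 + 30.2348889 = 36.6521 eV

Note: This equals the direct transition 7 → 4: 36.6521 eV ✓
Energy is conserved regardless of the path taken.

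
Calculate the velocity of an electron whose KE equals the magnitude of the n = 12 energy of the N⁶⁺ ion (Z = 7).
1.27615e+06 m/s (or 0.4257% of c)

The binding energy at n = 12 for N⁶⁺ is:
E_12 = -13.6057 × 7²/12² = -4.62971736 eV
|E_12| = 4.62971736 eV

Convert to Joules:
KE = 4.62971736 eV × (1.602177 × 10⁻¹⁹ J/eV) = 7.4176267e-19 J

Using KE = ½mv²:
v = √(2·KE/m_e)
v = √(2 × 7.4176267e-19 J / 9.10938 × 10⁻³¹ kg)
v = 1.27615e+06 m/s

This is approximately 0.4257% the speed of light.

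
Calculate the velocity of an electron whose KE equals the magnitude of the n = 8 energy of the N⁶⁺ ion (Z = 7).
1.9142e+06 m/s (or 0.638519% of c)

The binding energy at n = 8 for N⁶⁺ is:
E_8 = -13.6057 × 7²/8² = -10.41686406 eV
|E_8| = 10.41686406 eV

Convert to Joules:
KE = 10.41686406 eV × (1.602177 × 10⁻¹⁹ J/eV) = 1.668966e-18 J

Using KE = ½mv²:
v = √(2·KE/m_e)
v = √(2 × 1.668966e-18 J / 9.10938 × 10⁻³¹ kg)
v = 1.9142e+06 m/s

This is approximately 0.638519% the speed of light.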